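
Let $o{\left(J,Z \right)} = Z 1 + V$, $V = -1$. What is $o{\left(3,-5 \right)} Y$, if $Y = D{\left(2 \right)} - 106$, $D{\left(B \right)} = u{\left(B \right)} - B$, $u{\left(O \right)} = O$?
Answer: $636$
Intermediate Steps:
$D{\left(B \right)} = 0$ ($D{\left(B \right)} = B - B = 0$)
$Y = -106$ ($Y = 0 - 106 = -106$)
$o{\left(J,Z \right)} = -1 + Z$ ($o{\left(J,Z \right)} = Z 1 - 1 = Z - 1 = -1 + Z$)
$o{\left(3,-5 \right)} Y = \left(-1 - 5\right) \left(-106\right) = \left(-6\right) \left(-106\right) = 636$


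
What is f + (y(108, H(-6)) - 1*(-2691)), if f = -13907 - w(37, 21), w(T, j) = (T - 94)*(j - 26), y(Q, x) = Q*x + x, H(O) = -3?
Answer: -11828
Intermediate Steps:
y(Q, x) = x + Q*x
w(T, j) = (-94 + T)*(-26 + j)
f = -14192 (f = -13907 - (2444 - 94*21 - 26*37 + 37*21) = -13907 - (2444 - 1974 - 962 + 777) = -13907 - 1*285 = -13907 - 285 = -14192)
f + (y(108, H(-6)) - 1*(-2691)) = -14192 + (-3*(1 + 108) - 1*(-2691)) = -14192 + (-3*109 + 2691) = -14192 + (-327 + 2691) = -14192 + 2364 = -11828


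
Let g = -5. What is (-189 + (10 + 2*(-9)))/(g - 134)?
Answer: 197/139 ≈ 1.4173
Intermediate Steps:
(-189 + (10 + 2*(-9)))/(g - 134) = (-189 + (10 + 2*(-9)))/(-5 - 134) = (-189 + (10 - 18))/(-139) = (-189 - 8)*(-1/139) = -197*(-1/139) = 197/139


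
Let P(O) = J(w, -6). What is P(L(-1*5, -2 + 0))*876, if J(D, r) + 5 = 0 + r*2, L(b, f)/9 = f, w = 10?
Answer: -14892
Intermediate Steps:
L(b, f) = 9*f
J(D, r) = -5 + 2*r (J(D, r) = -5 + (0 + r*2) = -5 + (0 + 2*r) = -5 + 2*r)
P(O) = -17 (P(O) = -5 + 2*(-6) = -5 - 12 = -17)
P(L(-1*5, -2 + 0))*876 = -17*876 = -14892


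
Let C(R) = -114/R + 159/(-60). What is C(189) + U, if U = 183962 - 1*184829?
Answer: -1096519/1260 ≈ -870.25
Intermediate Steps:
C(R) = -53/20 - 114/R (C(R) = -114/R + 159*(-1/60) = -114/R - 53/20 = -53/20 - 114/R)
U = -867 (U = 183962 - 184829 = -867)
C(189) + U = (-53/20 - 114/189) - 867 = (-53/20 - 114*1/189) - 867 = (-53/20 - 38/63) - 867 = -4099/1260 - 867 = -1096519/1260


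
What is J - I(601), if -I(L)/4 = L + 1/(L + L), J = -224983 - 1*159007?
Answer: -229333184/601 ≈ -3.8159e+5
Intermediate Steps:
J = -383990 (J = -224983 - 159007 = -383990)
I(L) = -4*L - 2/L (I(L) = -4*(L + 1/(L + L)) = -4*(L + 1/(2*L)) = -4*L - 2/L)
J - I(601) = -383990 - (-4*601 - 2/601) = -383990 - (-2404 - 2*1/601) = -383990 - (-2404 - 2/601) = -383990 - 1*(-1444806/601) = -383990 + 1444806/601 = -229333184/601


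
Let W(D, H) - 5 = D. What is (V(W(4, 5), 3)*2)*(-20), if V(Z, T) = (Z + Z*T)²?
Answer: -51840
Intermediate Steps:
W(D, H) = 5 + D
V(Z, T) = (Z + T*Z)²
(V(W(4, 5), 3)*2)*(-20) = (((5 + 4)²*(1 + 3)²)*2)*(-20) = ((9²*4²)*2)*(-20) = ((81*16)*2)*(-20) = (1296*2)*(-20) = 2592*(-20) = -51840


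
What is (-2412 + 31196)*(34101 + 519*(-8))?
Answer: 862052016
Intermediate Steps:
(-2412 + 31196)*(34101 + 519*(-8)) = 28784*(34101 - 4152) = 28784*29949 = 862052016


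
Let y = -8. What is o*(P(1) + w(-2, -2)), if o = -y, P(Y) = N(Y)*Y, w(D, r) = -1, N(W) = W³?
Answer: 0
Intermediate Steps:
P(Y) = Y⁴ (P(Y) = Y³*Y = Y⁴)
o = 8 (o = -1*(-8) = 8)
o*(P(1) + w(-2, -2)) = 8*(1⁴ - 1) = 8*(1 - 1) = 8*0 = 0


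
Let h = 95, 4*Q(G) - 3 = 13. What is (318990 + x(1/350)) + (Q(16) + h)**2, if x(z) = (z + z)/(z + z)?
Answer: 328792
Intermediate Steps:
Q(G) = 4 (Q(G) = 3/4 + (1/4)*13 = 3/4 + 13/4 = 4)
x(z) = 1 (x(z) = (2*z)/((2*z)) = (2*z)*(1/(2*z)) = 1)
(318990 + x(1/350)) + (Q(16) + h)**2 = (318990 + 1) + (4 + 95)**2 = 318991 + 99**2 = 318991 + 9801 = 328792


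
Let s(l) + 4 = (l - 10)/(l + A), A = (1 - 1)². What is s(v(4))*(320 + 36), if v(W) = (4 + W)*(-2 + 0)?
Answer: -1691/2 ≈ -845.50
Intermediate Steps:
A = 0 (A = 0² = 0)
v(W) = -8 - 2*W (v(W) = (4 + W)*(-2) = -8 - 2*W)
s(l) = -4 + (-10 + l)/l (s(l) = -4 + (l - 10)/(l + 0) = -4 + (-10 + l)/l)
s(v(4))*(320 + 36) = (-3 - 10/(-8 - 2*4))*(320 + 36) = (-3 - 10/(-8 - 8))*356 = (-3 - 10/(-16))*356 = (-3 - 10*(-1/16))*356 = (-3 + 5/8)*356 = -19/8*356 = -1691/2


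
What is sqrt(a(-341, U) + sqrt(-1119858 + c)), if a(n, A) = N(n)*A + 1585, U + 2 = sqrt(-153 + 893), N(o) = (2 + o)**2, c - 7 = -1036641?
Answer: sqrt(-228257 + 229842*sqrt(185) + 2*I*sqrt(539123)) ≈ 1702.3 + 0.431*I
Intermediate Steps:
c = -1036634 (c = 7 - 1036641 = -1036634)
U = -2 + 2*sqrt(185) (U = -2 + sqrt(-153 + 893) = -2 + sqrt(740) = -2 + 2*sqrt(185) ≈ 25.203)
a(n, A) = 1585 + A*(2 + n)**2 (a(n, A) = (2 + n)**2*A + 1585 = A*(2 + n)**2 + 1585 = 1585 + A*(2 + n)**2)
sqrt(a(-341, U) + sqrt(-1119858 + c)) = sqrt((1585 + (-2 + 2*sqrt(185))*(2 - 341)**2) + sqrt(-1119858 - 1036634)) = sqrt((1585 + (-2 + 2*sqrt(185))*(-339)**2) + sqrt(-2156492)) = sqrt((1585 + (-2 + 2*sqrt(185))*114921) + 2*I*sqrt(539123)) = sqrt((1585 + (-229842 + 229842*sqrt(185))) + 2*I*sqrt(539123)) = sqrt((-228257 + 229842*sqrt(185)) + 2*I*sqrt(539123)) = sqrt(-228257 + 229842*sqrt(185) + 2*I*sqrt(539123))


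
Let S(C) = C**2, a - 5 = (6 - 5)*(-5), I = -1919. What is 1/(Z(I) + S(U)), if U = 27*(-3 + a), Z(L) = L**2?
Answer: 1/3689122 ≈ 2.7107e-7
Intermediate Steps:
a = 0 (a = 5 + (6 - 5)*(-5) = 5 + 1*(-5) = 5 - 5 = 0)
U = -81 (U = 27*(-3 + 0) = 27*(-3) = -81)
1/(Z(I) + S(U)) = 1/((-1919)**2 + (-81)**2) = 1/(3682561 + 6561) = 1/3689122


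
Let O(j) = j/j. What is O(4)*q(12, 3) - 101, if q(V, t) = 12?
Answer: -89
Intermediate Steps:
O(j) = 1
O(4)*q(12, 3) - 101 = 1*12 - 101 = 12 - 101 = -89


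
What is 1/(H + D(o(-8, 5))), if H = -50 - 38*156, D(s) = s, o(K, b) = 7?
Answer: -1/5971 ≈ -0.00016748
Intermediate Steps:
H = -5978 (H = -50 - 5928 = -5978)
1/(H + D(o(-8, 5))) = 1/(-5978 + 7) = 1/(-5971) = -1/5971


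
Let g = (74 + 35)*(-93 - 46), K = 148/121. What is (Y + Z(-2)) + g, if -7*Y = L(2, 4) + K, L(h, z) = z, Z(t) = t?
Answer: -12835223/847 ≈ -15154.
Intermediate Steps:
K = 148/121 (K = 148*(1/121) = 148/121 ≈ 1.2231)
g = -15151 (g = 109*(-139) = -15151)
Y = -632/847 (Y = -(4 + 148/121)/7 = -⅐*632/121 = -632/847 ≈ -0.74616)
(Y + Z(-2)) + g = (-632/847 - 2) - 15151 = -2326/847 - 15151 = -12835223/847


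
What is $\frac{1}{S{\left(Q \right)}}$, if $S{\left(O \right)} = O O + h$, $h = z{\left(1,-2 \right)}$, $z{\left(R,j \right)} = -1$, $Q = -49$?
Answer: $\frac{1}{2400} \approx 0.00041667$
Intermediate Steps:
$h = -1$
$S{\left(O \right)} = -1 + O^{2}$ ($S{\left(O \right)} = O O - 1 = O^{2} - 1 = -1 + O^{2}$)
$\frac{1}{S{\left(Q \right)}} = \frac{1}{-1 + \left(-49\right)^{2}} = \frac{1}{-1 + 2401} = \frac{1}{2400}$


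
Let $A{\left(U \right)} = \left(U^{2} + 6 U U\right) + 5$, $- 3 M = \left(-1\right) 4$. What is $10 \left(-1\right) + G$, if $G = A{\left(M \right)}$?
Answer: $\frac{67}{9} \approx 7.4444$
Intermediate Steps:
$M = \frac{4}{3}$ ($M = - \frac{\left(-1\right) 4}{3} = \left(- \frac{1}{3}\right) \left(-4\right) = \frac{4}{3} \approx 1.3333$)
$A{\left(U \right)} = 5 + 7 U^{2}$ ($A{\left(U \right)} = \left(U^{2} + 6 U^{2}\right) + 5 = 7 U^{2} + 5 = 5 + 7 U^{2}$)
$G = \frac{157}{9}$ ($G = 5 + 7 \left(\frac{4}{3}\right)^{2} = 5 + 7 \cdot \frac{16}{9} = 5 + \frac{112}{9} = \frac{157}{9} \approx 17.444$)
$10 \left(-1\right) + G = 10 \left(-1\right) + \frac{157}{9} = -10 + \frac{157}{9} = \frac{67}{9}$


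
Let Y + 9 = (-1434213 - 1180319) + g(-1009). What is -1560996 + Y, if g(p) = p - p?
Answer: -4175537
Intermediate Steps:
g(p) = 0
Y = -2614541 (Y = -9 + ((-1434213 - 1180319) + 0) = -9 + (-2614532 + 0) = -9 - 2614532 = -2614541)
-1560996 + Y = -1560996 - 2614541 = -4175537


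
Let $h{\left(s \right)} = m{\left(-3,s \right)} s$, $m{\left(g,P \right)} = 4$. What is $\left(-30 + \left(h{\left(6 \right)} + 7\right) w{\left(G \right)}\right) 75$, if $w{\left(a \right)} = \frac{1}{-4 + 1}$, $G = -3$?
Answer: $-3025$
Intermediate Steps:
$w{\left(a \right)} = - \frac{1}{3}$ ($w{\left(a \right)} = \frac{1}{-3} = - \frac{1}{3}$)
$h{\left(s \right)} = 4 s$
$\left(-30 + \left(h{\left(6 \right)} + 7\right) w{\left(G \right)}\right) 75 = \left(-30 + \left(4 \cdot 6 + 7\right) \left(- \frac{1}{3}\right)\right) 75 = \left(-30 + \left(24 + 7\right) \left(- \frac{1}{3}\right)\right) 75 = \left(-30 + 31 \left(- \frac{1}{3}\right)\right) 75 = \left(-30 - \frac{31}{3}\right) 75 = \left(- \frac{121}{3}\right) 75 = -3025$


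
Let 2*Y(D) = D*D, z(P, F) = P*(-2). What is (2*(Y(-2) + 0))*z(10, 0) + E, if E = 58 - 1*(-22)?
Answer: 0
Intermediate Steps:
z(P, F) = -2*P
Y(D) = D²/2 (Y(D) = (D*D)/2 = D²/2)
E = 80 (E = 58 + 22 = 80)
(2*(Y(-2) + 0))*z(10, 0) + E = (2*((½)*(-2)² + 0))*(-2*10) + 80 = (2*((½)*4 + 0))*(-20) + 80 = (2*(2 + 0))*(-20) + 80 = (2*2)*(-20) + 80 = 4*(-20) + 80 = -80 + 80 = 0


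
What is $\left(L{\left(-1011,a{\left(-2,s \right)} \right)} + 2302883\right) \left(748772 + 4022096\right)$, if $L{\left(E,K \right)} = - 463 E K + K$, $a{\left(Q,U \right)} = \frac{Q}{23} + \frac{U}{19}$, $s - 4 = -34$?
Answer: $\frac{3175429813927052}{437} \approx 7.2664 \cdot 10^{12}$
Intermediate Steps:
$s = -30$ ($s = 4 - 34 = -30$)
$a{\left(Q,U \right)} = \frac{U}{19} + \frac{Q}{23}$ ($a{\left(Q,U \right)} = Q \frac{1}{23} + U \frac{1}{19} = \frac{Q}{23} + \frac{U}{19} = \frac{U}{19} + \frac{Q}{23}$)
$L{\left(E,K \right)} = K - 463 E K$ ($L{\left(E,K \right)} = - 463 E K + K = K - 463 E K$)
$\left(L{\left(-1011,a{\left(-2,s \right)} \right)} + 2302883\right) \left(748772 + 4022096\right) = \left(\left(\frac{1}{19} \left(-30\right) + \frac{1}{23} \left(-2\right)\right) \left(1 - -468093\right) + 2302883\right) \left(748772 + 4022096\right) = \left(\left(- \frac{30}{19} - \frac{2}{23}\right) \left(1 + 468093\right) + 2302883\right) 4770868 = \left(\left(- \frac{728}{437}\right) 468094 + 2302883\right) 4770868 = \left(- \frac{340772432}{437} + 2302883\right) 4770868 = \frac{665587439}{437} \cdot 4770868 = \frac{3175429813927052}{437}$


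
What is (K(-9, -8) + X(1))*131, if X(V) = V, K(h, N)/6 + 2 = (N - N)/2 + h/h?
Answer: -655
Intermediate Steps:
K(h, N) = -6 (K(h, N) = -12 + 6*((N - N)/2 + h/h) = -12 + 6*(0*(1/2) + 1) = -12 + 6*(0 + 1) = -12 + 6*1 = -12 + 6 = -6)
(K(-9, -8) + X(1))*131 = (-6 + 1)*131 = -5*131 = -655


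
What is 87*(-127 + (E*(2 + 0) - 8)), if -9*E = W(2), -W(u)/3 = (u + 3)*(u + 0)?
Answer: -11165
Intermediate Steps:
W(u) = -3*u*(3 + u) (W(u) = -3*(u + 3)*(u + 0) = -3*(3 + u)*u = -3*u*(3 + u))
E = 10/3 (E = -(-1)*2*(3 + 2)/3 = -(-1)*2*5/3 = -1/9*(-30) = 10/3 ≈ 3.3333)
87*(-127 + (E*(2 + 0) - 8)) = 87*(-127 + (10*(2 + 0)/3 - 8)) = 87*(-127 + ((10/3)*2 - 8)) = 87*(-127 + (20/3 - 8)) = 87*(-127 - 4/3) = 87*(-385/3) = -11165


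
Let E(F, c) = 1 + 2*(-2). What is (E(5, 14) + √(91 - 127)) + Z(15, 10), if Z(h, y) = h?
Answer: 12 + 6*I ≈ 12.0 + 6.0*I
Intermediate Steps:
E(F, c) = -3 (E(F, c) = 1 - 4 = -3)
(E(5, 14) + √(91 - 127)) + Z(15, 10) = (-3 + √(91 - 127)) + 15 = (-3 + √(-36)) + 15 = (-3 + 6*I) + 15 = 12 + 6*I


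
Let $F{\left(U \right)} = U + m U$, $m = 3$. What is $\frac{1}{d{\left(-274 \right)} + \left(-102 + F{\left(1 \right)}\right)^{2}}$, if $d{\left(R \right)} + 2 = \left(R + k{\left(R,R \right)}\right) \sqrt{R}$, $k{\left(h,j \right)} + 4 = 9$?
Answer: $\frac{4801}{56012659} + \frac{269 i \sqrt{274}}{112025318} \approx 8.5713 \cdot 10^{-5} + 3.9748 \cdot 10^{-5} i$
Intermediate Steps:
$F{\left(U \right)} = 4 U$ ($F{\left(U \right)} = U + 3 U = 4 U$)
$k{\left(h,j \right)} = 5$ ($k{\left(h,j \right)} = -4 + 9 = 5$)
$d{\left(R \right)} = -2 + \sqrt{R} \left(5 + R\right)$ ($d{\left(R \right)} = -2 + \left(R + 5\right) \sqrt{R} = -2 + \left(5 + R\right) \sqrt{R} = -2 + \sqrt{R} \left(5 + R\right)$)
$\frac{1}{d{\left(-274 \right)} + \left(-102 + F{\left(1 \right)}\right)^{2}} = \frac{1}{\left(-2 + \left(-274\right)^{\frac{3}{2}} + 5 \sqrt{-274}\right) + \left(-102 + 4 \cdot 1\right)^{2}} = \frac{1}{\left(-2 - 274 i \sqrt{274} + 5 i \sqrt{274}\right) + \left(-102 + 4\right)^{2}} = \frac{1}{\left(-2 - 274 i \sqrt{274} + 5 i \sqrt{274}\right) + \left(-98\right)^{2}} = \frac{1}{\left(-2 - 269 i \sqrt{274}\right) + 9604} = \frac{1}{9602 - 269 i \sqrt{274}}$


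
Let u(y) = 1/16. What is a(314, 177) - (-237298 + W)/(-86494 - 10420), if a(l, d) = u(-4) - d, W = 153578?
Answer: -137851527/775312 ≈ -177.80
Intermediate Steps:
u(y) = 1/16
a(l, d) = 1/16 - d
a(314, 177) - (-237298 + W)/(-86494 - 10420) = (1/16 - 1*177) - (-237298 + 153578)/(-86494 - 10420) = (1/16 - 177) - (-83720)/(-96914) = -2831/16 - (-83720)*(-1)/96914 = -2831/16 - 1*41860/48457 = -2831/16 - 41860/48457 = -137851527/775312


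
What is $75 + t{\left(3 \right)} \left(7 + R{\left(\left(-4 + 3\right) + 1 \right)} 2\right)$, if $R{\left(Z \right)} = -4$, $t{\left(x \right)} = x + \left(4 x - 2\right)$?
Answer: $62$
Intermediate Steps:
$t{\left(x \right)} = -2 + 5 x$ ($t{\left(x \right)} = x + \left(-2 + 4 x\right) = -2 + 5 x$)
$75 + t{\left(3 \right)} \left(7 + R{\left(\left(-4 + 3\right) + 1 \right)} 2\right) = 75 + \left(-2 + 5 \cdot 3\right) \left(7 - 8\right) = 75 + \left(-2 + 15\right) \left(7 - 8\right) = 75 + 13 \left(-1\right) = 75 - 13 = 62$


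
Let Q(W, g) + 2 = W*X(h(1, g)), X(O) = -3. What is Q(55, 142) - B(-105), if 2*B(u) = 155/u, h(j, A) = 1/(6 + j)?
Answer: -6983/42 ≈ -166.26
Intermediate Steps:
B(u) = 155/(2*u) (B(u) = (155/u)/2 = 155/(2*u))
Q(W, g) = -2 - 3*W (Q(W, g) = -2 + W*(-3) = -2 - 3*W)
Q(55, 142) - B(-105) = (-2 - 3*55) - 155/(2*(-105)) = (-2 - 165) - 155*(-1)/(2*105) = -167 - 1*(-31/42) = -167 + 31/42 = -6983/42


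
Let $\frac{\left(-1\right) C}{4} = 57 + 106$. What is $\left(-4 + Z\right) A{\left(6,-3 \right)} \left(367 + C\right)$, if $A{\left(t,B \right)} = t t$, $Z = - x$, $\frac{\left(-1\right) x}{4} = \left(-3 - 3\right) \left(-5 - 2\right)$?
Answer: $-1682640$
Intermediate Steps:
$C = -652$ ($C = - 4 \left(57 + 106\right) = \left(-4\right) 163 = -652$)
$x = -168$ ($x = - 4 \left(-3 - 3\right) \left(-5 - 2\right) = - 4 \left(\left(-6\right) \left(-7\right)\right) = \left(-4\right) 42 = -168$)
$Z = 168$ ($Z = \left(-1\right) \left(-168\right) = 168$)
$A{\left(t,B \right)} = t^{2}$
$\left(-4 + Z\right) A{\left(6,-3 \right)} \left(367 + C\right) = \left(-4 + 168\right) 6^{2} \left(367 - 652\right) = 164 \cdot 36 \left(-285\right) = 5904 \left(-285\right) = -1682640$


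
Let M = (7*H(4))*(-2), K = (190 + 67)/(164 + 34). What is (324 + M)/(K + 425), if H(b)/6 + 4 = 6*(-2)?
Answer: 330264/84407 ≈ 3.9128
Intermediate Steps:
H(b) = -96 (H(b) = -24 + 6*(6*(-2)) = -24 + 6*(-12) = -24 - 72 = -96)
K = 257/198 ≈ 1.2980
M = 1344 (M = (7*(-96))*(-2) = -672*(-2) = 1344)
(324 + M)/(K + 425) = (324 + 1344)/(257/198 + 425) = 1668/(84407/198) = 1668*(198/84407) = 330264/84407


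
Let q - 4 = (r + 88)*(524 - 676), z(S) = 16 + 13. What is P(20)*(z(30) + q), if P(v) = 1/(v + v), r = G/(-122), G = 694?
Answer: -761179/2440 ≈ -311.96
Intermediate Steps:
r = -347/61 (r = 694/(-122) = 694*(-1/122) = -347/61 ≈ -5.6885)
P(v) = 1/(2*v)
z(S) = 29
q = -762948/61 (q = 4 + (-347/61 + 88)*(524 - 676) = 4 + (5021/61)*(-152) = 4 - 763192/61 = -762948/61 ≈ -12507.)
P(20)*(z(30) + q) = ((½)/20)*(29 - 762948/61) = ((½)*(1/20))*(-761179/61) = (1/40)*(-761179/61) = -761179/2440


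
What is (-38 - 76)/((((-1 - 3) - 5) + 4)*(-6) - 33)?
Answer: 38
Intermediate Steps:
(-38 - 76)/((((-1 - 3) - 5) + 4)*(-6) - 33) = -114/(((-4 - 5) + 4)*(-6) - 33) = -114/((-9 + 4)*(-6) - 33) = -114/(-5*(-6) - 33) = -114/(30 - 33) = -114/(-3) = -⅓*(-114) = 38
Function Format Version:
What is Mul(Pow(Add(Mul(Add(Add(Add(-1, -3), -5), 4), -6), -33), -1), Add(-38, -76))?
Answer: 38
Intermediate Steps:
Mul(Pow(Add(Mul(Add(Add(Add(-1, -3), -5), 4), -6), -33), -1), Add(-38, -76)) = Mul(Pow(Add(Mul(Add(Add(-4, -5), 4), -6), -33), -1), -114) = Mul(Pow(Add(Mul(Add(-9, 4), -6), -33), -1), -114) = Mul(Pow(Add(Mul(-5, -6), -33), -1), -114) = Mul(Pow(Add(30, -33), -1), -114) = Mul(Pow(-3, -1), -114) = Mul(Rational(-1, 3), -114) = 38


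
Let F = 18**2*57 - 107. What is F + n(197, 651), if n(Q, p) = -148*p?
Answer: -77987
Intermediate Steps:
F = 18361 (F = 324*57 - 107 = 18468 - 107 = 18361)
F + n(197, 651) = 18361 - 148*651 = 18361 - 96348 = -77987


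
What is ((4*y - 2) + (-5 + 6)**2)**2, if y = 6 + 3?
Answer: 1225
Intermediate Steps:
y = 9
((4*y - 2) + (-5 + 6)**2)**2 = ((4*9 - 2) + (-5 + 6)**2)**2 = ((36 - 2) + 1**2)**2 = (34 + 1)**2 = 35**2 = 1225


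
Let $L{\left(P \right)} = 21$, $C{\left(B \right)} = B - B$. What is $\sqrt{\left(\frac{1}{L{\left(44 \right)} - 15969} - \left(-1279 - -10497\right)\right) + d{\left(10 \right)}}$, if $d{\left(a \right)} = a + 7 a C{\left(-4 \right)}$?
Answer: $\frac{i \sqrt{65054188955}}{2658} \approx 95.958 i$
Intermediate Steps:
$C{\left(B \right)} = 0$
$d{\left(a \right)} = a$ ($d{\left(a \right)} = a + 7 a 0 = a + 0 = a$)
$\sqrt{\left(\frac{1}{L{\left(44 \right)} - 15969} - \left(-1279 - -10497\right)\right) + d{\left(10 \right)}} = \sqrt{\left(\frac{1}{21 - 15969} - \left(-1279 - -10497\right)\right) + 10} = \sqrt{\left(\frac{1}{-15948} - \left(-1279 + 10497\right)\right) + 10} = \sqrt{\left(- \frac{1}{15948} - 9218\right) + 10} = \sqrt{- \frac{147008665}{15948} + 10} = \sqrt{- \frac{146849185}{15948}} = \frac{i \sqrt{65054188955}}{2658}$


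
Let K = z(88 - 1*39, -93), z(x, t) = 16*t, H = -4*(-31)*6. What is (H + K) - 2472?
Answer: -3216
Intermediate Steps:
H = 744 (H = 124*6 = 744)
K = -1488 (K = 16*(-93) = -1488)
(H + K) - 2472 = (744 - 1488) - 2472 = -744 - 2472 = -3216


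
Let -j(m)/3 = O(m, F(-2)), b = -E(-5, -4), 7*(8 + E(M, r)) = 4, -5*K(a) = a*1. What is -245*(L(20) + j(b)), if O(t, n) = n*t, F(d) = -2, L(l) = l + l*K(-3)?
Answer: -18760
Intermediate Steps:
K(a) = -a/5
E(M, r) = -52/7 (E(M, r) = -8 + (⅐)*4 = -8 + 4/7 = -52/7)
L(l) = 8*l/5 (L(l) = l + l*(-⅕*(-3)) = l + l*(⅗) = l + 3*l/5 = 8*l/5)
b = 52/7 (b = -1*(-52/7) = 52/7 ≈ 7.4286)
j(m) = 6*m (j(m) = -(-6)*m = 6*m)
-245*(L(20) + j(b)) = -245*((8/5)*20 + 6*(52/7)) = -245*(32 + 312/7) = -245*536/7 = -18760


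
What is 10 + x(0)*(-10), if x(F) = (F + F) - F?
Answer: 10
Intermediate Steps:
x(F) = F (x(F) = 2*F - F = F)
10 + x(0)*(-10) = 10 + 0*(-10) = 10 + 0 = 10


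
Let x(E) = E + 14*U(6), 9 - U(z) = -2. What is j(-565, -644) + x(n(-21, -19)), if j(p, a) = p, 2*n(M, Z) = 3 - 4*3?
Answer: -831/2 ≈ -415.50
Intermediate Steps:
U(z) = 11 (U(z) = 9 - 1*(-2) = 9 + 2 = 11)
n(M, Z) = -9/2 (n(M, Z) = (3 - 4*3)/2 = (3 - 12)/2 = (½)*(-9) = -9/2)
x(E) = 154 + E (x(E) = E + 14*11 = E + 154 = 154 + E)
j(-565, -644) + x(n(-21, -19)) = -565 + (154 - 9/2) = -565 + 299/2 = -831/2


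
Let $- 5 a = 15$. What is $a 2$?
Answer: $-6$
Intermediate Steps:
$a = -3$ ($a = \left(- \frac{1}{5}\right) 15 = -3$)
$a 2 = \left(-3\right) 2 = -6$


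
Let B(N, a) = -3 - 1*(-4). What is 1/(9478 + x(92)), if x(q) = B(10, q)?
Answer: 1/9479 ≈ 0.00010550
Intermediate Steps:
B(N, a) = 1 (B(N, a) = -3 + 4 = 1)
x(q) = 1
1/(9478 + x(92)) = 1/(9478 + 1) = 1/9479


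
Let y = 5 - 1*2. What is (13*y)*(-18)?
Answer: -702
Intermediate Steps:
y = 3 (y = 5 - 2 = 3)
(13*y)*(-18) = (13*3)*(-18) = 39*(-18) = -702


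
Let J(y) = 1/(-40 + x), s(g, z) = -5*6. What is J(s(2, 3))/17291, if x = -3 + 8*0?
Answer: -1/743513 ≈ -1.3450e-6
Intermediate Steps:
x = -3 (x = -3 + 0 = -3)
s(g, z) = -30
J(y) = -1/43 (J(y) = 1/(-40 - 3) = 1/(-43) = -1/43)
J(s(2, 3))/17291 = -1/43/17291 = -1/43*1/17291 = -1/743513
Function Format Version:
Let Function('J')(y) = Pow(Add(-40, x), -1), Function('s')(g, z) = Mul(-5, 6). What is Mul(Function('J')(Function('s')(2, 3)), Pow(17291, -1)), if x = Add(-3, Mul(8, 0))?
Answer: Rational(-1, 743513) ≈ -1.3450e-6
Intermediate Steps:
x = -3 (x = Add(-3, 0) = -3)
Function('s')(g, z) = -30
Function('J')(y) = Rational(-1, 43) (Function('J')(y) = Pow(Add(-40, -3), -1) = Pow(-43, -1) = Rational(-1, 43))
Mul(Function('J')(Function('s')(2, 3)), Pow(17291, -1)) = Mul(Rational(-1, 43), Pow(17291, -1)) = Mul(Rational(-1, 43), Rational(1, 17291)) = Rational(-1, 743513)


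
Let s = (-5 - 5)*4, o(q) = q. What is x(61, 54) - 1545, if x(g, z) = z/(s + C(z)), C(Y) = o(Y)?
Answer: -10788/7 ≈ -1541.1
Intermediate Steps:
C(Y) = Y
s = -40 (s = -10*4 = -40)
x(g, z) = z/(-40 + z)
x(61, 54) - 1545 = 54/(-40 + 54) - 1545 = 54/14 - 1545 = 54*(1/14) - 1545 = 27/7 - 1545 = -10788/7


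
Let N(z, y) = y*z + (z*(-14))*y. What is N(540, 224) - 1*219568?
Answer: -1792048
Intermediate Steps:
N(z, y) = -13*y*z (N(z, y) = y*z + (-14*z)*y = y*z - 14*y*z = -13*y*z)
N(540, 224) - 1*219568 = -13*224*540 - 1*219568 = -1572480 - 219568 = -1792048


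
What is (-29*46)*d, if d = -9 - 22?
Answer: 41354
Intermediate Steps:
d = -31
(-29*46)*d = -29*46*(-31) = -1334*(-31) = 41354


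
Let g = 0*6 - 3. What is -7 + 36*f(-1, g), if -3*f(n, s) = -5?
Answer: 53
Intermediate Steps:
g = -3 (g = 0 - 3 = -3)
f(n, s) = 5/3 (f(n, s) = -1/3*(-5) = 5/3)
-7 + 36*f(-1, g) = -7 + 36*(5/3) = -7 + 60 = 53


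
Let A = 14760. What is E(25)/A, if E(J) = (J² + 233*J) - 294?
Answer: 171/410 ≈ 0.41707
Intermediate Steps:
E(J) = -294 + J² + 233*J
E(25)/A = (-294 + 25² + 233*25)/14760 = (-294 + 625 + 5825)*(1/14760) = 6156*(1/14760) = 171/410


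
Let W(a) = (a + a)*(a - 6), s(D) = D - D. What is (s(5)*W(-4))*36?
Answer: 0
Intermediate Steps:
s(D) = 0
W(a) = 2*a*(-6 + a) (W(a) = (2*a)*(-6 + a) = 2*a*(-6 + a))
(s(5)*W(-4))*36 = (0*(2*(-4)*(-6 - 4)))*36 = (0*(2*(-4)*(-10)))*36 = (0*80)*36 = 0*36 = 0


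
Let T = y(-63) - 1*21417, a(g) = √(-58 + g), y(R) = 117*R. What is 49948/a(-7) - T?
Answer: 28788 - 49948*I*√65/65 ≈ 28788.0 - 6195.3*I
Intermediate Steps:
T = -28788 (T = 117*(-63) - 1*21417 = -7371 - 21417 = -28788)
49948/a(-7) - T = 49948/(√(-58 - 7)) - 1*(-28788) = 49948/(√(-65)) + 28788 = 49948/((I*√65)) + 28788 = 49948*(-I*√65/65) + 28788 = -49948*I*√65/65 + 28788 = 28788 - 49948*I*√65/65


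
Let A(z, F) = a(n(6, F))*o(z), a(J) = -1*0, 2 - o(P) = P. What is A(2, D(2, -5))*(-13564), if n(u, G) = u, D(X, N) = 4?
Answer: 0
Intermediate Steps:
o(P) = 2 - P
a(J) = 0
A(z, F) = 0 (A(z, F) = 0*(2 - z) = 0)
A(2, D(2, -5))*(-13564) = 0*(-13564) = 0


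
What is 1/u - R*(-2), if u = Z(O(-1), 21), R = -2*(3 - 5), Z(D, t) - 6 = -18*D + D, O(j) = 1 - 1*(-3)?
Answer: 495/62 ≈ 7.9839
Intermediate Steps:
O(j) = 4 (O(j) = 1 + 3 = 4)
Z(D, t) = 6 - 17*D (Z(D, t) = 6 + (-18*D + D) = 6 - 17*D)
R = 4 (R = -2*(-2) = 4)
u = -62 (u = 6 - 17*4 = 6 - 68 = -62)
1/u - R*(-2) = 1/(-62) - 4*(-2) = -1/62 - 1*(-8) = -1/62 + 8 = 495/62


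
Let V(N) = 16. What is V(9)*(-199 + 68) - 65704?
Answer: -67800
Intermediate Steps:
V(9)*(-199 + 68) - 65704 = 16*(-199 + 68) - 65704 = 16*(-131) - 65704 = -2096 - 65704 = -67800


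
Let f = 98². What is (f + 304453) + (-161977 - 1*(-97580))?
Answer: 249660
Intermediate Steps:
f = 9604
(f + 304453) + (-161977 - 1*(-97580)) = (9604 + 304453) + (-161977 - 1*(-97580)) = 314057 + (-161977 + 97580) = 314057 - 64397 = 249660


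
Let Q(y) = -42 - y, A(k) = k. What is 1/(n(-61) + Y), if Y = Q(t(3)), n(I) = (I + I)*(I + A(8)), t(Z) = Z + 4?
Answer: 1/6417 ≈ 0.00015584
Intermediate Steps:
t(Z) = 4 + Z
n(I) = 2*I*(8 + I) (n(I) = (I + I)*(I + 8) = (2*I)*(8 + I) = 2*I*(8 + I))
Y = -49 (Y = -42 - (4 + 3) = -42 - 1*7 = -42 - 7 = -49)
1/(n(-61) + Y) = 1/(2*(-61)*(8 - 61) - 49) = 1/(2*(-61)*(-53) - 49) = 1/(6466 - 49) = 1/6417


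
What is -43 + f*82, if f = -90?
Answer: -7423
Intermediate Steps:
-43 + f*82 = -43 - 90*82 = -43 - 7380 = -7423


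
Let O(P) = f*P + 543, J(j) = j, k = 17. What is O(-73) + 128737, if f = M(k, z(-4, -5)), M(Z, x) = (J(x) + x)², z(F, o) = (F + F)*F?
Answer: -169728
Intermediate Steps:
z(F, o) = 2*F² (z(F, o) = (2*F)*F = 2*F²)
M(Z, x) = 4*x² (M(Z, x) = (x + x)² = (2*x)² = 4*x²)
f = 4096 (f = 4*(2*(-4)²)² = 4*(2*16)² = 4*32² = 4*1024 = 4096)
O(P) = 543 + 4096*P (O(P) = 4096*P + 543 = 543 + 4096*P)
O(-73) + 128737 = (543 + 4096*(-73)) + 128737 = (543 - 299008) + 128737 = -298465 + 128737 = -169728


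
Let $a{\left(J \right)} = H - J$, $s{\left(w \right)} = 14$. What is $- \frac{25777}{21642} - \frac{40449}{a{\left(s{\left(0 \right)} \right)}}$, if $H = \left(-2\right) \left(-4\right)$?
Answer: $\frac{72936883}{10821} \approx 6740.3$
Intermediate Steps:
$H = 8$
$a{\left(J \right)} = 8 - J$
$- \frac{25777}{21642} - \frac{40449}{a{\left(s{\left(0 \right)} \right)}} = - \frac{25777}{21642} - \frac{40449}{8 - 14} = \left(-25777\right) \frac{1}{21642} - \frac{40449}{8 - 14} = - \frac{25777}{21642} - \frac{40449}{-6} = - \frac{25777}{21642} - - \frac{13483}{2} = - \frac{25777}{21642} + \frac{13483}{2} = \frac{72936883}{10821}$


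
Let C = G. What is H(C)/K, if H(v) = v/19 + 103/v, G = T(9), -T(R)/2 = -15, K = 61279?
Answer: 2857/34929030 ≈ 8.1794e-5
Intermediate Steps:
T(R) = 30 (T(R) = -2*(-15) = 30)
G = 30
C = 30
H(v) = 103/v + v/19 (H(v) = v*(1/19) + 103/v = v/19 + 103/v = 103/v + v/19)
H(C)/K = (103/30 + (1/19)*30)/61279 = (103*(1/30) + 30/19)*(1/61279) = (103/30 + 30/19)*(1/61279) = (2857/570)*(1/61279) = 2857/34929030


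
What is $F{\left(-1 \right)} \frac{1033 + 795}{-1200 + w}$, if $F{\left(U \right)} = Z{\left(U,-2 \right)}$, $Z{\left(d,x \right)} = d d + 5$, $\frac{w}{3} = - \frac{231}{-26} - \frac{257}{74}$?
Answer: $- \frac{1758536}{189797} \approx -9.2654$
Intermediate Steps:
$w = \frac{7809}{481}$ ($w = 3 \left(- \frac{231}{-26} - \frac{257}{74}\right) = 3 \left(\left(-231\right) \left(- \frac{1}{26}\right) - \frac{257}{74}\right) = 3 \left(\frac{231}{26} - \frac{257}{74}\right) = 3 \cdot \frac{2603}{481} = \frac{7809}{481} \approx 16.235$)
$Z{\left(d,x \right)} = 5 + d^{2}$ ($Z{\left(d,x \right)} = d^{2} + 5 = 5 + d^{2}$)
$F{\left(U \right)} = 5 + U^{2}$
$F{\left(-1 \right)} \frac{1033 + 795}{-1200 + w} = \left(5 + \left(-1\right)^{2}\right) \frac{1033 + 795}{-1200 + \frac{7809}{481}} = \left(5 + 1\right) \frac{1828}{- \frac{569391}{481}} = 6 \cdot 1828 \left(- \frac{481}{569391}\right) = 6 \left(- \frac{879268}{569391}\right) = - \frac{1758536}{189797}$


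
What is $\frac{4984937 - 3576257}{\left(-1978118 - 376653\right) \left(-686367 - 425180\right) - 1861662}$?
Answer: $\frac{281736}{523487355815} \approx 5.3819 \cdot 10^{-7}$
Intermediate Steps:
$\frac{4984937 - 3576257}{\left(-1978118 - 376653\right) \left(-686367 - 425180\right) - 1861662} = \frac{1408680}{- 2354771 \left(-686367 - 425180\right) - 1861662} = \frac{1408680}{\left(-2354771\right) \left(-1111547\right) - 1861662} = \frac{1408680}{2617438640737 - 1861662} = \frac{1408680}{2617436779075} = 1408680 \cdot \frac{1}{2617436779075} = \frac{281736}{523487355815}$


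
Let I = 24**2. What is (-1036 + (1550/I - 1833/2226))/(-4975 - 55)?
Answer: 110494987/537445440 ≈ 0.20559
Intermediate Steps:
I = 576
(-1036 + (1550/I - 1833/2226))/(-4975 - 55) = (-1036 + (1550/576 - 1833/2226))/(-4975 - 55) = (-1036 + (1550*(1/576) - 1833*1/2226))/(-5030) = (-1036 + (775/288 - 611/742))*(-1/5030) = (-1036 + 199541/106848)*(-1/5030) = -110494987/106848*(-1/5030) = 110494987/537445440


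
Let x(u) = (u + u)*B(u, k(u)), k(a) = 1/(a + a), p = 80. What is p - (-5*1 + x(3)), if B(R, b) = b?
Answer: 84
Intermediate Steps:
k(a) = 1/(2*a)
x(u) = 1 (x(u) = (u + u)*(1/(2*u)) = (2*u)*(1/(2*u)) = 1)
p - (-5*1 + x(3)) = 80 - (-5*1 + 1) = 80 - (-5 + 1) = 80 - 1*(-4) = 80 + 4 = 84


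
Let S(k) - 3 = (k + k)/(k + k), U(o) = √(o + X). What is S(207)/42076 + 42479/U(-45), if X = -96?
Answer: 1/10519 - 42479*I*√141/141 ≈ 9.5066e-5 - 3577.4*I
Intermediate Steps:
U(o) = √(-96 + o) (U(o) = √(o - 96) = √(-96 + o))
S(k) = 4 (S(k) = 3 + (k + k)/(k + k) = 3 + (2*k)/((2*k)) = 3 + (2*k)*(1/(2*k)) = 3 + 1 = 4)
S(207)/42076 + 42479/U(-45) = 4/42076 + 42479/(√(-96 - 45)) = 4*(1/42076) + 42479/(√(-141)) = 1/10519 + 42479/((I*√141)) = 1/10519 + 42479*(-I*√141/141) = 1/10519 - 42479*I*√141/141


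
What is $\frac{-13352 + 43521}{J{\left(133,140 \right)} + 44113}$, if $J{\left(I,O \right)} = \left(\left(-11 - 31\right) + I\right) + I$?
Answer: $\frac{30169}{44337} \approx 0.68045$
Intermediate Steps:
$J{\left(I,O \right)} = -42 + 2 I$ ($J{\left(I,O \right)} = \left(-42 + I\right) + I = -42 + 2 I$)
$\frac{-13352 + 43521}{J{\left(133,140 \right)} + 44113} = \frac{-13352 + 43521}{\left(-42 + 2 \cdot 133\right) + 44113} = \frac{30169}{\left(-42 + 266\right) + 44113} = \frac{30169}{224 + 44113} = \frac{30169}{44337}$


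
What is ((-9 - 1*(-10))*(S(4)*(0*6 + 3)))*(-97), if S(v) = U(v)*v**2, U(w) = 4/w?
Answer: -4656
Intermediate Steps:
S(v) = 4*v (S(v) = (4/v)*v**2 = 4*v)
((-9 - 1*(-10))*(S(4)*(0*6 + 3)))*(-97) = ((-9 - 1*(-10))*((4*4)*(0*6 + 3)))*(-97) = ((-9 + 10)*(16*(0 + 3)))*(-97) = (1*(16*3))*(-97) = (1*48)*(-97) = 48*(-97) = -4656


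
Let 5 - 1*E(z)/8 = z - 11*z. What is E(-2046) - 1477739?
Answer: -1641379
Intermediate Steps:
E(z) = 40 + 80*z (E(z) = 40 - 8*(z - 11*z) = 40 - (-80)*z = 40 + 80*z)
E(-2046) - 1477739 = (40 + 80*(-2046)) - 1477739 = (40 - 163680) - 1477739 = -163640 - 1477739 = -1641379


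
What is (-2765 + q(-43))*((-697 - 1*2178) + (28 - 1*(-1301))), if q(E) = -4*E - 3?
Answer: 4013416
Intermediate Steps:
q(E) = -3 - 4*E
(-2765 + q(-43))*((-697 - 1*2178) + (28 - 1*(-1301))) = (-2765 + (-3 - 4*(-43)))*((-697 - 1*2178) + (28 - 1*(-1301))) = (-2765 + (-3 + 172))*((-697 - 2178) + (28 + 1301)) = (-2765 + 169)*(-2875 + 1329) = -2596*(-1546) = 4013416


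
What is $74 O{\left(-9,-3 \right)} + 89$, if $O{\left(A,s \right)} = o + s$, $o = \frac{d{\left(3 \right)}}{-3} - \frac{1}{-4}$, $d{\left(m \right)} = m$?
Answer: $- \frac{377}{2} \approx -188.5$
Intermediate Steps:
$o = - \frac{3}{4}$ ($o = \frac{3}{-3} - \frac{1}{-4} = 3 \left(- \frac{1}{3}\right) - - \frac{1}{4} = -1 + \frac{1}{4} = - \frac{3}{4} \approx -0.75$)
$O{\left(A,s \right)} = - \frac{3}{4} + s$
$74 O{\left(-9,-3 \right)} + 89 = 74 \left(- \frac{3}{4} - 3\right) + 89 = 74 \left(- \frac{15}{4}\right) + 89 = - \frac{555}{2} + 89 = - \frac{377}{2}$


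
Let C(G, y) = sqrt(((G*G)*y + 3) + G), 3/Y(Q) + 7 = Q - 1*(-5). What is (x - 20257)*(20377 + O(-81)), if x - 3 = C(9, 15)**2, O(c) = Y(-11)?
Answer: -5040214246/13 ≈ -3.8771e+8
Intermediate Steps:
Y(Q) = 3/(-2 + Q) (Y(Q) = 3/(-7 + (Q - 1*(-5))) = 3/(-7 + (Q + 5)) = 3/(-7 + (5 + Q)) = 3/(-2 + Q))
C(G, y) = sqrt(3 + G + y*G**2) (C(G, y) = sqrt((G**2*y + 3) + G) = sqrt((y*G**2 + 3) + G) = sqrt((3 + y*G**2) + G) = sqrt(3 + G + y*G**2))
O(c) = -3/13 (O(c) = 3/(-2 - 11) = 3/(-13) = 3*(-1/13) = -3/13)
x = 1230 (x = 3 + (sqrt(3 + 9 + 15*9**2))**2 = 3 + (sqrt(3 + 9 + 15*81))**2 = 3 + (sqrt(3 + 9 + 1215))**2 = 3 + (sqrt(1227))**2 = 3 + 1227 = 1230)
(x - 20257)*(20377 + O(-81)) = (1230 - 20257)*(20377 - 3/13) = -19027*264898/13 = -5040214246/13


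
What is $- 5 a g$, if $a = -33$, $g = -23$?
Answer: $-3795$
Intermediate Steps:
$- 5 a g = \left(-5\right) \left(-33\right) \left(-23\right) = 165 \left(-23\right) = -3795$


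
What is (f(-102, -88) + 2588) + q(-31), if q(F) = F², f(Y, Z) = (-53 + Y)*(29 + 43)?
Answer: -7611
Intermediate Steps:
f(Y, Z) = -3816 + 72*Y (f(Y, Z) = (-53 + Y)*72 = -3816 + 72*Y)
(f(-102, -88) + 2588) + q(-31) = ((-3816 + 72*(-102)) + 2588) + (-31)² = ((-3816 - 7344) + 2588) + 961 = (-11160 + 2588) + 961 = -8572 + 961 = -7611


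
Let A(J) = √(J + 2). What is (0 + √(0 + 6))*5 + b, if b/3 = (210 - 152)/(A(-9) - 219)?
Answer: -19053/23984 + 5*√6 - 87*I*√7/23984 ≈ 11.453 - 0.0095972*I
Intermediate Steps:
A(J) = √(2 + J)
b = 174/(-219 + I*√7) (b = 3*((210 - 152)/(√(2 - 9) - 219)) = 3*(58/(√(-7) - 219)) = 3*(58/(I*√7 - 219)) = 3*(58/(-219 + I*√7)) = 174/(-219 + I*√7) ≈ -0.7944 - 0.0095972*I)
(0 + √(0 + 6))*5 + b = (0 + √(0 + 6))*5 + (-19053/23984 - 87*I*√7/23984) = (0 + √6)*5 + (-19053/23984 - 87*I*√7/23984) = √6*5 + (-19053/23984 - 87*I*√7/23984) = 5*√6 + (-19053/23984 - 87*I*√7/23984) = -19053/23984 + 5*√6 - 87*I*√7/23984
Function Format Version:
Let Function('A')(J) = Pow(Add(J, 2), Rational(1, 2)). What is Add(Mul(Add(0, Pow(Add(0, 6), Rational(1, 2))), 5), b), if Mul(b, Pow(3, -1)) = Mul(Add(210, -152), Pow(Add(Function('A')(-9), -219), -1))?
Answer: Add(Rational(-19053, 23984), Mul(5, Pow(6, Rational(1, 2))), Mul(Rational(-87, 23984), I, Pow(7, Rational(1, 2)))) ≈ Add(11.453, Mul(-0.0095972, I))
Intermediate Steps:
Function('A')(J) = Pow(Add(2, J), Rational(1, 2))
b = Mul(174, Pow(Add(-219, Mul(I, Pow(7, Rational(1, 2)))), -1)) (b = Mul(3, Mul(Add(210, -152), Pow(Add(Pow(Add(2, -9), Rational(1, 2)), -219), -1))) = Mul(3, Mul(58, Pow(Add(Pow(-7, Rational(1, 2)), -219), -1))) = Mul(3, Mul(58, Pow(Add(Mul(I, Pow(7, Rational(1, 2))), -219), -1))) = Mul(3, Mul(58, Pow(Add(-219, Mul(I, Pow(7, Rational(1, 2)))), -1))) = Mul(174, Pow(Add(-219, Mul(I, Pow(7, Rational(1, 2)))), -1)) ≈ Add(-0.79440, Mul(-0.0095972, I)))
Add(Mul(Add(0, Pow(Add(0, 6), Rational(1, 2))), 5), b) = Add(Mul(Add(0, Pow(Add(0, 6), Rational(1, 2))), 5), Add(Rational(-19053, 23984), Mul(Rational(-87, 23984), I, Pow(7, Rational(1, 2))))) = Add(Mul(Add(0, Pow(6, Rational(1, 2))), 5), Add(Rational(-19053, 23984), Mul(Rational(-87, 23984), I, Pow(7, Rational(1, 2))))) = Add(Mul(Pow(6, Rational(1, 2)), 5), Add(Rational(-19053, 23984), Mul(Rational(-87, 23984), I, Pow(7, Rational(1, 2))))) = Add(Mul(5, Pow(6, Rational(1, 2))), Add(Rational(-19053, 23984), Mul(Rational(-87, 23984), I, Pow(7, Rational(1, 2))))) = Add(Rational(-19053, 23984), Mul(5, Pow(6, Rational(1, 2))), Mul(Rational(-87, 23984), I, Pow(7, Rational(1, 2))))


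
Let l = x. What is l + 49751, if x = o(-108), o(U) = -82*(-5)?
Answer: 50161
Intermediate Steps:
o(U) = 410
x = 410
l = 410
l + 49751 = 410 + 49751 = 50161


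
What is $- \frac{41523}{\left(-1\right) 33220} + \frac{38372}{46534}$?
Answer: $\frac{30254237}{14583580} \approx 2.0745$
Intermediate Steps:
$- \frac{41523}{\left(-1\right) 33220} + \frac{38372}{46534} = - \frac{41523}{-33220} + 38372 \cdot \frac{1}{46534} = \left(-41523\right) \left(- \frac{1}{33220}\right) + \frac{362}{439} = \frac{41523}{33220} + \frac{362}{439} = \frac{30254237}{14583580}$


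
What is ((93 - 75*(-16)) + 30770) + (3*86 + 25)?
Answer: 32346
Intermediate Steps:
((93 - 75*(-16)) + 30770) + (3*86 + 25) = ((93 + 1200) + 30770) + (258 + 25) = (1293 + 30770) + 283 = 32063 + 283 = 32346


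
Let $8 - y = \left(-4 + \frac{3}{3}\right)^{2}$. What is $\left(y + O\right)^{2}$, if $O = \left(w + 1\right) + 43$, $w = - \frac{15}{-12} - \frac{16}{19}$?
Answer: $\frac{10883401}{5776} \approx 1884.2$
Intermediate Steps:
$w = \frac{31}{76}$ ($w = \left(-15\right) \left(- \frac{1}{12}\right) - \frac{16}{19} = \frac{5}{4} - \frac{16}{19} = \frac{31}{76} \approx 0.40789$)
$y = -1$ ($y = 8 - \left(-4 + \frac{3}{3}\right)^{2} = 8 - \left(-4 + 3 \cdot \frac{1}{3}\right)^{2} = 8 - \left(-4 + 1\right)^{2} = 8 - \left(-3\right)^{2} = 8 - 9 = -1$)
$O = \frac{3375}{76}$ ($O = \left(\frac{31}{76} + 1\right) + 43 = \frac{107}{76} + 43 = \frac{3375}{76} \approx 44.408$)
$\left(y + O\right)^{2} = \left(-1 + \frac{3375}{76}\right)^{2} = \left(\frac{3299}{76}\right)^{2} = \frac{10883401}{5776}$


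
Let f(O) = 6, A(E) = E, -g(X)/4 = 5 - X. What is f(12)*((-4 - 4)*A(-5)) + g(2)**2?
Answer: 384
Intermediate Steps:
g(X) = -20 + 4*X (g(X) = -4*(5 - X) = -20 + 4*X)
f(12)*((-4 - 4)*A(-5)) + g(2)**2 = 6*((-4 - 4)*(-5)) + (-20 + 4*2)**2 = 6*(-8*(-5)) + (-20 + 8)**2 = 6*40 + (-12)**2 = 240 + 144 = 384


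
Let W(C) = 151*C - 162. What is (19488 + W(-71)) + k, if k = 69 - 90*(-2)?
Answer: 8854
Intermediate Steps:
W(C) = -162 + 151*C
k = 249 (k = 69 + 180 = 249)
(19488 + W(-71)) + k = (19488 + (-162 + 151*(-71))) + 249 = (19488 + (-162 - 10721)) + 249 = (19488 - 10883) + 249 = 8605 + 249 = 8854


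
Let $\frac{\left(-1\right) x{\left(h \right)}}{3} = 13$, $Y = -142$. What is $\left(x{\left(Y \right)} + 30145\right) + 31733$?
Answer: $61839$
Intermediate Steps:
$x{\left(h \right)} = -39$ ($x{\left(h \right)} = \left(-3\right) 13 = -39$)
$\left(x{\left(Y \right)} + 30145\right) + 31733 = \left(-39 + 30145\right) + 31733 = 30106 + 31733 = 61839$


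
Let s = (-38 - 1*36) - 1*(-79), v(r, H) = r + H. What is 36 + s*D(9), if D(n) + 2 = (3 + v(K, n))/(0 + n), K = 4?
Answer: 314/9 ≈ 34.889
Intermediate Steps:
v(r, H) = H + r
D(n) = -2 + (7 + n)/n (D(n) = -2 + (3 + (n + 4))/(0 + n) = -2 + (3 + (4 + n))/n = -2 + (7 + n)/n)
s = 5 (s = (-38 - 36) + 79 = -74 + 79 = 5)
36 + s*D(9) = 36 + 5*((7 - 1*9)/9) = 36 + 5*((7 - 9)/9) = 36 + 5*((⅑)*(-2)) = 36 + 5*(-2/9) = 36 - 10/9 = 314/9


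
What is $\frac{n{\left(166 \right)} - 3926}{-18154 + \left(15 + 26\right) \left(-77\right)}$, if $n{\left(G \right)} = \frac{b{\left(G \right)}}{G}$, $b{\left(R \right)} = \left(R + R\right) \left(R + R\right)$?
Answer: $\frac{3262}{21311} \approx 0.15307$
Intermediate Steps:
$b{\left(R \right)} = 4 R^{2}$ ($b{\left(R \right)} = 2 R 2 R = 4 R^{2}$)
$n{\left(G \right)} = 4 G$ ($n{\left(G \right)} = \frac{4 G^{2}}{G} = 4 G$)
$\frac{n{\left(166 \right)} - 3926}{-18154 + \left(15 + 26\right) \left(-77\right)} = \frac{4 \cdot 166 - 3926}{-18154 + \left(15 + 26\right) \left(-77\right)} = \frac{664 - 3926}{-18154 + 41 \left(-77\right)} = - \frac{3262}{-18154 - 3157} = - \frac{3262}{-21311} = \left(-3262\right) \left(- \frac{1}{21311}\right) = \frac{3262}{21311}$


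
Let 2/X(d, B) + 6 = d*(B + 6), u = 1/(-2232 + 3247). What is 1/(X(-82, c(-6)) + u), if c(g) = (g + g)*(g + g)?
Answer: 892185/734 ≈ 1215.5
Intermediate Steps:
c(g) = 4*g² (c(g) = (2*g)*(2*g) = 4*g²)
u = 1/1015 ≈ 0.00098522
X(d, B) = 2/(-6 + d*(6 + B)) (X(d, B) = 2/(-6 + d*(B + 6)) = 2/(-6 + d*(6 + B)))
1/(X(-82, c(-6)) + u) = 1/(2/(-6 + 6*(-82) + (4*(-6)²)*(-82)) + 1/1015) = 1/(2/(-6 - 492 + (4*36)*(-82)) + 1/1015) = 1/(2/(-6 - 492 + 144*(-82)) + 1/1015) = 1/(2/(-6 - 492 - 11808) + 1/1015) = 1/(2/(-12306) + 1/1015) = 1/(2*(-1/12306) + 1/1015) = 1/(-1/6153 + 1/1015) = 1/(734/892185) = 892185/734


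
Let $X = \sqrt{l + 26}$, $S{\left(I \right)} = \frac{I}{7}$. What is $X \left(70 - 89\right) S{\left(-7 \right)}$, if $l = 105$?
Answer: $19 \sqrt{131} \approx 217.46$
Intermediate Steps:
$S{\left(I \right)} = \frac{I}{7}$ ($S{\left(I \right)} = I \frac{1}{7} = \frac{I}{7}$)
$X = \sqrt{131}$ ($X = \sqrt{105 + 26} = \sqrt{131} \approx 11.446$)
$X \left(70 - 89\right) S{\left(-7 \right)} = \sqrt{131} \left(70 - 89\right) \frac{1}{7} \left(-7\right) = \sqrt{131} \left(-19\right) \left(-1\right) = - 19 \sqrt{131} \left(-1\right) = 19 \sqrt{131}$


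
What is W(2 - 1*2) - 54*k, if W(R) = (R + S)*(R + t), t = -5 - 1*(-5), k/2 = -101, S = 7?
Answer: 10908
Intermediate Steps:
k = -202 (k = 2*(-101) = -202)
t = 0 (t = -5 + 5 = 0)
W(R) = R*(7 + R) (W(R) = (R + 7)*(R + 0) = (7 + R)*R = R*(7 + R))
W(2 - 1*2) - 54*k = (2 - 1*2)*(7 + (2 - 1*2)) - 54*(-202) = (2 - 2)*(7 + (2 - 2)) + 10908 = 0*(7 + 0) + 10908 = 0*7 + 10908 = 0 + 10908 = 10908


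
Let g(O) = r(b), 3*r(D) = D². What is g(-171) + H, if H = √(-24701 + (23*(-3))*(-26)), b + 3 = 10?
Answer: 49/3 + I*√22907 ≈ 16.333 + 151.35*I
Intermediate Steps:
b = 7 (b = -3 + 10 = 7)
H = I*√22907 (H = √(-24701 - 69*(-26)) = √(-24701 + 1794) = √(-22907) = I*√22907 ≈ 151.35*I)
r(D) = D²/3
g(O) = 49/3 (g(O) = (⅓)*7² = (⅓)*49 = 49/3)
g(-171) + H = 49/3 + I*√22907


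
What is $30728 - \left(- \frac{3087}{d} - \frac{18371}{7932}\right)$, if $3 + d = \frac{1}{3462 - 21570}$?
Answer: $\frac{12798480490703}{430905900} \approx 29701.0$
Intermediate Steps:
$d = - \frac{54325}{18108}$ ($d = -3 + \frac{1}{3462 - 21570} = -3 + \frac{1}{-18108} = -3 - \frac{1}{18108} = - \frac{54325}{18108} \approx -3.0001$)
$30728 - \left(- \frac{3087}{d} - \frac{18371}{7932}\right) = 30728 - \left(- \frac{3087}{- \frac{54325}{18108}} - \frac{18371}{7932}\right) = 30728 - \left(\left(-3087\right) \left(- \frac{18108}{54325}\right) - \frac{18371}{7932}\right) = 30728 - \left(\frac{55899396}{54325} - \frac{18371}{7932}\right) = 30728 - \frac{442396004497}{430905900} = \frac{12798480490703}{430905900}$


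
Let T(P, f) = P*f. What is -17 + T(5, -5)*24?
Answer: -617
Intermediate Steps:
-17 + T(5, -5)*24 = -17 + (5*(-5))*24 = -17 - 25*24 = -17 - 600 = -617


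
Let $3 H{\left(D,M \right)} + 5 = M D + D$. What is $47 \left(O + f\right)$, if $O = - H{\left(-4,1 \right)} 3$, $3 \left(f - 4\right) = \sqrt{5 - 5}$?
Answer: $799$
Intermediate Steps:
$f = 4$ ($f = 4 + \frac{\sqrt{5 - 5}}{3} = 4 + \frac{\sqrt{0}}{3} = 4 + \frac{1}{3} \cdot 0 = 4 + 0 = 4$)
$H{\left(D,M \right)} = - \frac{5}{3} + \frac{D}{3} + \frac{D M}{3}$ ($H{\left(D,M \right)} = - \frac{5}{3} + \frac{M D + D}{3} = - \frac{5}{3} + \frac{D M + D}{3} = - \frac{5}{3} + \frac{D + D M}{3} = - \frac{5}{3} + \left(\frac{D}{3} + \frac{D M}{3}\right) = - \frac{5}{3} + \frac{D}{3} + \frac{D M}{3}$)
$O = 13$ ($O = - (- \frac{5}{3} + \frac{1}{3} \left(-4\right) + \frac{1}{3} \left(-4\right) 1) 3 = - (- \frac{5}{3} - \frac{4}{3} - \frac{4}{3}) 3 = \left(-1\right) \left(- \frac{13}{3}\right) 3 = \frac{13}{3} \cdot 3 = 13$)
$47 \left(O + f\right) = 47 \left(13 + 4\right) = 47 \cdot 17 = 799$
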